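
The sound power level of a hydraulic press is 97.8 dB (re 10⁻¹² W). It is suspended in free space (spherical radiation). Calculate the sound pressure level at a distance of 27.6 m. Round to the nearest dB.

58 dB

L_p = L_w − 10·log₁₀(4π·r²) with r = 27.6 m.
4π·r² = 9573 m², 10·log₁₀ of that is 39.810 dB.
L_p = 97.8 − 39.810 = 57.99 dB.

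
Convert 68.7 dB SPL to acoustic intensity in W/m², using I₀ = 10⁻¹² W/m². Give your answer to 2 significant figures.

I/I₀ = 10^(68.7/10) = 7.413e+06, so I = 7.413e+06 × 10⁻¹² W/m².

7.4e-06 W/m²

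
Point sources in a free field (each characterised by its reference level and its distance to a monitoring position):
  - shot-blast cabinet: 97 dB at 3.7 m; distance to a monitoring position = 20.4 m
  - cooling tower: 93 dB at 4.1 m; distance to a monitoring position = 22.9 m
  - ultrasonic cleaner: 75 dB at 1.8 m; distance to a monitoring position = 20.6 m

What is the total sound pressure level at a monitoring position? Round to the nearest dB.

Apply inverse-square spreading to bring every level to the receiver, then sum 10^(L/10).
shot-blast cabinet: 97 − 20·log₁₀(20.4/3.7) = 97 − 14.83 = 82.17 dB.
cooling tower: 93 − 20·log₁₀(22.9/4.1) = 93 − 14.94 = 78.06 dB.
ultrasonic cleaner: 75 − 20·log₁₀(20.6/1.8) = 75 − 21.17 = 53.83 dB.
Σ 10^(L/10) = 2.291e+08 → L_total = 10·log₁₀(2.291e+08) = 83.60 dB.

84 dB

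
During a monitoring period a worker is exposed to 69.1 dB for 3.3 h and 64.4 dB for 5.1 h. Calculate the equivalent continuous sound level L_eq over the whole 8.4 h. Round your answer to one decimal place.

66.9 dB

The energy average is taken in the linear domain: L_eq = 10·log₁₀[(Σ tᵢ·10^(Lᵢ/10))/T], T = 8.4 h.
Σ tᵢ·10^(Lᵢ/10) = 3.3·10^(69.1/10) + 5.1·10^(64.4/10) = 4.087e+07.
L_eq = 10·log₁₀(4.087e+07/8.4) = 66.87 dB.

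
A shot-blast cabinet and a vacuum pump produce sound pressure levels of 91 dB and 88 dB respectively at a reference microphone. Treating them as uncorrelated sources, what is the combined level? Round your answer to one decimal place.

92.8 dB

Incoherent sources combine by intensity addition: L_total = 10·log₁₀(Σ 10^(L_i/10)).
Σ 10^(L/10) = 10^(91/10) + 10^(88/10) = 1.890e+09.
L_total = 10·log₁₀(1.890e+09) = 92.76 dB.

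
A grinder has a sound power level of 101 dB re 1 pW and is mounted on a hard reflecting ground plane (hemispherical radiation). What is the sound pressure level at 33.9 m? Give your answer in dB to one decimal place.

62.4 dB

Free-field hemispherical radiation: L_p = L_w − 10·log₁₀(2π·r²), r = 33.9 m.
2π·r² = 7221 m², 10·log₁₀ of that is 38.586 dB.
L_p = 101 − 38.586 = 62.41 dB.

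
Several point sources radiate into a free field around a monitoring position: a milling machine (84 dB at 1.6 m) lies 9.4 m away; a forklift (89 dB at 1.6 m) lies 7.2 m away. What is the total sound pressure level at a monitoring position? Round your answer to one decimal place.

Propagate each source to the receiver with L = L_ref − 20·log₁₀(r/r_ref), then add intensities.
milling machine: 84 − 20·log₁₀(9.4/1.6) = 84 − 15.38 = 68.62 dB.
forklift: 89 − 20·log₁₀(7.2/1.6) = 89 − 13.06 = 75.94 dB.
Σ 10^(L/10) = 4.650e+07 → L_total = 10·log₁₀(4.650e+07) = 76.67 dB.

76.7 dB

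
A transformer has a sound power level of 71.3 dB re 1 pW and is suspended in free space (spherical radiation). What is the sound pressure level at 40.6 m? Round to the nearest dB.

28 dB

L_p = L_w − 10·log₁₀(4π·r²) with r = 40.6 m.
4π·r² = 2.071e+04 m², 10·log₁₀ of that is 43.163 dB.
L_p = 71.3 − 43.163 = 28.14 dB.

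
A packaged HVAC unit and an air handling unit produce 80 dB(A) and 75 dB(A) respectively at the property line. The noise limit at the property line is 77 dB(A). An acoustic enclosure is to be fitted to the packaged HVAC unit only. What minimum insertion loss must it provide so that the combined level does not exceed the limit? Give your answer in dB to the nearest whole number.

7 dB

Fixed contribution from the other source: Σ 10^(L/10) = 10^(75/10) = 3.162e+07 (75.00 dB(A)).
The limit corresponds to 10^(77/10) = 5.012e+07; subtracting the fixed part leaves 1.850e+07 for the packaged HVAC unit, i.e. 72.67 dB(A).
Required insertion loss = 80 − 72.67 = 7.33 dB.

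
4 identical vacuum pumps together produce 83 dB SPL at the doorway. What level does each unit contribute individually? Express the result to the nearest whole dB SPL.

77 dB SPL

Dividing the total intensity by 4 lowers the level by 10·log₁₀ 4 = 6.021 dB: L₁ = 83 − 6.021.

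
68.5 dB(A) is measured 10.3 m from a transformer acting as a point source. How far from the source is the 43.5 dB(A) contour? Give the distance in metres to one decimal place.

183.2 m

The 25.0 dB drop corresponds to a distance ratio of 10^(25.0/20) for a point source.
r₂ = 10.3·10^((68.5−43.5)/20) = 10.3·10^(25.0/20) = 183.16 m.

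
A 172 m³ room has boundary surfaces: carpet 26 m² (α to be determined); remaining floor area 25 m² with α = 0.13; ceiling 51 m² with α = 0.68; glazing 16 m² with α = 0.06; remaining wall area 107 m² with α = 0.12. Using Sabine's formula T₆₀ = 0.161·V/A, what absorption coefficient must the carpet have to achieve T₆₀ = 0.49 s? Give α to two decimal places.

0.18

A = 0.161·V/T₆₀ = 0.161·172/0.49 = 56.51 m² sabins.
Absorption from the other surfaces = 25·0.13 + 51·0.68 + 16·0.06 + 107·0.12 = 51.73 m², so the carpet must supply 4.78 m² over 26 m².
α = 4.78/26 = 0.184.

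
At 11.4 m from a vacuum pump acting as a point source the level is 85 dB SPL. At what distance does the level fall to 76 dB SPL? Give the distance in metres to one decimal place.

32.1 m

The 9.0 dB drop corresponds to a distance ratio of 10^(9.0/20) for a point source.
r₂ = 11.4·10^((85−76)/20) = 11.4·10^(9.0/20) = 32.13 m.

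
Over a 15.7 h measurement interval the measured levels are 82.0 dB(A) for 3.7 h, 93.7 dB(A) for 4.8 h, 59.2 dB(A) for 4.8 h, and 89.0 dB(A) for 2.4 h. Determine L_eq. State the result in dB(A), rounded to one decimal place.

89.4 dB(A)

L_eq = 10·log₁₀[(1/T)·Σ tᵢ·10^(Lᵢ/10)] with T = 15.7 h.
Σ tᵢ·10^(Lᵢ/10) = 3.7·10^(82.0/10) + 4.8·10^(93.7/10) + 4.8·10^(59.2/10) + 2.4·10^(89.0/10) = 1.375e+10.
L_eq = 10·log₁₀(1.375e+10/15.7) = 89.42 dB(A).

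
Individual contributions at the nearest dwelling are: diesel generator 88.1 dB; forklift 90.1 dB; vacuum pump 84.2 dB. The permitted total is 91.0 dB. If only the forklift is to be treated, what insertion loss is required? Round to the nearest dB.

5 dB

Fixed contribution from the other sources: Σ 10^(L/10) = 10^(88.1/10) + 10^(84.2/10) = 9.087e+08 (89.58 dB).
The limit corresponds to 10^(91.0/10) = 1.259e+09; subtracting the fixed part leaves 3.502e+08 for the forklift, i.e. 85.44 dB.
Required insertion loss = 90.1 − 85.44 = 4.66 dB.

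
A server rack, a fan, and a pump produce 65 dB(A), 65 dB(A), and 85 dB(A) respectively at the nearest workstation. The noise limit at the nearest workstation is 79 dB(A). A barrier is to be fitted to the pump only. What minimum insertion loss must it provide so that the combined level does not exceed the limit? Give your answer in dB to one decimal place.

Fixed contribution from the other sources: Σ 10^(L/10) = 10^(65/10) + 10^(65/10) = 6.325e+06 (68.01 dB(A)).
The limit corresponds to 10^(79/10) = 7.943e+07; subtracting the fixed part leaves 7.311e+07 for the pump, i.e. 78.64 dB(A).
So the pump must be reduced from 85 to 78.64 dB(A): IL = 6.36 dB.

6.4 dB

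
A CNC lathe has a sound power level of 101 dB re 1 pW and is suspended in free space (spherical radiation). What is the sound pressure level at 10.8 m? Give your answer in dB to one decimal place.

69.3 dB

Free-field spherical radiation: L_p = L_w − 10·log₁₀(4π·r²), r = 10.8 m.
4π·r² = 1466 m², 10·log₁₀ of that is 31.661 dB.
L_p = 101 − 31.661 = 69.34 dB.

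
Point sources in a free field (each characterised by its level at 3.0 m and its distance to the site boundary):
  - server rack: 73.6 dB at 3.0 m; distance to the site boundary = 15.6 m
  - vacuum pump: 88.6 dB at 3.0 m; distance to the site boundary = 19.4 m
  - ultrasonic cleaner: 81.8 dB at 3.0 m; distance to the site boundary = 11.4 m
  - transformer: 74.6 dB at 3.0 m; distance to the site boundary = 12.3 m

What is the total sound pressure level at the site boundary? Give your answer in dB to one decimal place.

First find each source's level at the receiver (point-source: −20·log₁₀(r/r_ref)), then combine on an intensity basis.
server rack: 73.6 − 20·log₁₀(15.6/3.0) = 73.6 − 14.32 = 59.28 dB.
vacuum pump: 88.6 − 20·log₁₀(19.4/3.0) = 88.6 − 16.21 = 72.39 dB.
ultrasonic cleaner: 81.8 − 20·log₁₀(11.4/3.0) = 81.8 − 11.60 = 70.20 dB.
transformer: 74.6 − 20·log₁₀(12.3/3.0) = 74.6 − 12.26 = 62.34 dB.
Σ 10^(L/10) = 3.037e+07 → L_total = 10·log₁₀(3.037e+07) = 74.82 dB.

74.8 dB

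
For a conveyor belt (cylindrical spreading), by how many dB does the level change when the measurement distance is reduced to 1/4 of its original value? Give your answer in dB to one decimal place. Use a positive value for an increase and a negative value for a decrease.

A line source loses 3 dB per doubling of distance; generally ΔL = −10·log₁₀(r₂/r₁).
ΔL = −10·log₁₀(0.25) = +6.02 dB.

+6.0 dB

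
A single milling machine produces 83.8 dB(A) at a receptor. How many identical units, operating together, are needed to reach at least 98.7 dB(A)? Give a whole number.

The shortfall is 98.7 − 83.8 = 14.9 dB, and N units add 10·log₁₀ N, so need 10·log₁₀ N ≥ 14.9.
N ≥ 10^(14.9/10) = 30.903, so N = 31.

31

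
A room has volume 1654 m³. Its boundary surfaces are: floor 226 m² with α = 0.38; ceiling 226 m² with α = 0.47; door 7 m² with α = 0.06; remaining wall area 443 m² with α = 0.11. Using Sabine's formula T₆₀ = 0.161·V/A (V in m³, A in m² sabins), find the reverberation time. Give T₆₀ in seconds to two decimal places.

1.10 s

Summing Sᵢαᵢ: 226·0.38 + 226·0.47 + 7·0.06 + 443·0.11 = 241.25 m².
T₆₀ = 0.161·V/A = 0.161·1654/241.25 = 1.104 s.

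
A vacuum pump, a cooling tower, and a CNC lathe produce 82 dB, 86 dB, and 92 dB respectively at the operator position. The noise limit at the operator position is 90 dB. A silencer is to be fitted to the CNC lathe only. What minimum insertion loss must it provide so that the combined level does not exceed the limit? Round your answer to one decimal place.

Everything except the CNC lathe sums to 10^(82/10) + 10^(86/10) = 5.566e+08 in linear terms, 87.46 dB.
The limit corresponds to 10^(90/10) = 1.000e+09; subtracting the fixed part leaves 4.434e+08 for the CNC lathe, i.e. 86.47 dB.
So the CNC lathe must be reduced from 92 to 86.47 dB: IL = 5.53 dB.

5.5 dB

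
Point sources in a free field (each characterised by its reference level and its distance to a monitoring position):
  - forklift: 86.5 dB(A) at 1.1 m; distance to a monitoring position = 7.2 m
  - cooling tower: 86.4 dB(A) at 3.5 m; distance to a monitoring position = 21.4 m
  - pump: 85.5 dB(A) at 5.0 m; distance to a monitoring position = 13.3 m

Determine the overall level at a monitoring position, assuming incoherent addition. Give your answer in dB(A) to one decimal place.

Propagate each source to the receiver with L = L_ref − 20·log₁₀(r/r_ref), then add intensities.
forklift: 86.5 − 20·log₁₀(7.2/1.1) = 86.5 − 16.32 = 70.18 dB(A).
cooling tower: 86.4 − 20·log₁₀(21.4/3.5) = 86.4 − 15.73 = 70.67 dB(A).
pump: 85.5 − 20·log₁₀(13.3/5.0) = 85.5 − 8.50 = 77.00 dB(A).
Σ 10^(L/10) = 7.225e+07 → L_total = 10·log₁₀(7.225e+07) = 78.59 dB(A).

78.6 dB(A)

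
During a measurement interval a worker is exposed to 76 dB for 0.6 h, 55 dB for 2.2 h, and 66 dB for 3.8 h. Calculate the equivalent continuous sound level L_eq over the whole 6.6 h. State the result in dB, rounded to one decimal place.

67.8 dB

L_eq = 10·log₁₀[(1/T)·Σ tᵢ·10^(Lᵢ/10)] with T = 6.6 h.
Σ tᵢ·10^(Lᵢ/10) = 0.6·10^(76/10) + 2.2·10^(55/10) + 3.8·10^(66/10) = 3.971e+07.
L_eq = 10·log₁₀(3.971e+07/6.6) = 67.79 dB.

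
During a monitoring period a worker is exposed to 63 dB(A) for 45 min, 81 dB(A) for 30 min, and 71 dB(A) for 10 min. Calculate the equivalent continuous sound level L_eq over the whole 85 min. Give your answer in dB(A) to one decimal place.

76.7 dB(A)

Weight each interval's intensity by its duration and average over T = 85 min:
Σ tᵢ·10^(Lᵢ/10) = 45·10^(63/10) + 30·10^(81/10) + 10·10^(71/10) = 3.992e+09.
L_eq = 10·log₁₀(3.992e+09/85) = 76.72 dB(A).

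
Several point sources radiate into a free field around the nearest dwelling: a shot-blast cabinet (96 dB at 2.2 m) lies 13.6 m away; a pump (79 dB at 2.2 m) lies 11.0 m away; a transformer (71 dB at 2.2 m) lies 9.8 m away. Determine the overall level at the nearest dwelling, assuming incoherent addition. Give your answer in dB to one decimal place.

80.3 dB

Apply inverse-square spreading to bring every level to the receiver, then sum 10^(L/10).
shot-blast cabinet: 96 − 20·log₁₀(13.6/2.2) = 96 − 15.82 = 80.18 dB.
pump: 79 − 20·log₁₀(11.0/2.2) = 79 − 13.98 = 65.02 dB.
transformer: 71 − 20·log₁₀(9.8/2.2) = 71 − 12.98 = 58.02 dB.
Σ 10^(L/10) = 1.080e+08 → L_total = 10·log₁₀(1.080e+08) = 80.33 dB.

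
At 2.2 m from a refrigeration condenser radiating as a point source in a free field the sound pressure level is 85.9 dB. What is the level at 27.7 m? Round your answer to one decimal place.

63.9 dB

Point-source attenuation: ΔL = 20·log₁₀(r₂/r₁) = 20·log₁₀(27.7/2.2) = 22.001 dB.
L₂ = 85.9 − 20·log₁₀(27.7/2.2) = 85.9 − 22.001 = 63.90 dB.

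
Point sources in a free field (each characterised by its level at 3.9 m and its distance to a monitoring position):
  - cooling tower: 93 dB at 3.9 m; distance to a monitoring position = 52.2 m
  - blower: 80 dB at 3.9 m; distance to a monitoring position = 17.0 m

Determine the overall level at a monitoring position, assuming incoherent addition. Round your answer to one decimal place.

Apply inverse-square spreading to bring every level to the receiver, then sum 10^(L/10).
cooling tower: 93 − 20·log₁₀(52.2/3.9) = 93 − 22.53 = 70.47 dB.
blower: 80 − 20·log₁₀(17.0/3.9) = 80 − 12.79 = 67.21 dB.
Σ 10^(L/10) = 1.640e+07 → L_total = 10·log₁₀(1.640e+07) = 72.15 dB.

72.1 dB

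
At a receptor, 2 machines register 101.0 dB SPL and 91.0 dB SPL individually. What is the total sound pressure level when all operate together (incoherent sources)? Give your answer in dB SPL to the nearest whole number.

For uncorrelated sources the intensities add, so convert each level to linear form, sum, and take 10·log₁₀ of the total.
Σ 10^(L/10) = 10^(101.0/10) + 10^(91.0/10) = 1.385e+10.
L_total = 10·log₁₀(1.385e+10) = 101.41 dB SPL.

101 dB SPL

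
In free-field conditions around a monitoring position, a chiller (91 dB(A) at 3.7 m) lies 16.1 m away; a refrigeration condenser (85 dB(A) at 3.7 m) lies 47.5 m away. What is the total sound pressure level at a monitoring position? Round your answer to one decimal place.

Propagate each source to the receiver with L = L_ref − 20·log₁₀(r/r_ref), then add intensities.
chiller: 91 − 20·log₁₀(16.1/3.7) = 91 − 12.77 = 78.23 dB(A).
refrigeration condenser: 85 − 20·log₁₀(47.5/3.7) = 85 − 22.17 = 62.83 dB(A).
Σ 10^(L/10) = 6.841e+07 → L_total = 10·log₁₀(6.841e+07) = 78.35 dB(A).

78.4 dB(A)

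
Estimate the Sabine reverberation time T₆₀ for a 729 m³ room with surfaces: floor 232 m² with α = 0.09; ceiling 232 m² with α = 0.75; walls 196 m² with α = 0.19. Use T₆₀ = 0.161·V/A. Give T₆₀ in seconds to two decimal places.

0.51 s

Total absorption A = 232·0.09 + 232·0.75 + 196·0.19 = 232.12 m² sabins.
T₆₀ = 0.161·V/A = 0.161·729/232.12 = 0.506 s.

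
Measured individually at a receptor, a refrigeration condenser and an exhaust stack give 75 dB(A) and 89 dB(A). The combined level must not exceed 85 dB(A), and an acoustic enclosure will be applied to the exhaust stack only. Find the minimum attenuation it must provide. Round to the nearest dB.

4 dB

The untreated sources together contribute 10^(75/10) = 3.162e+07, i.e. 75.00 dB(A).
To meet 85 dB(A) overall, the treated exhaust stack may contribute at most 10^(85/10) − 3.162e+07 = 2.846e+08, i.e. 84.54 dB(A).
So the exhaust stack must be reduced from 89 to 84.54 dB(A): IL = 4.46 dB.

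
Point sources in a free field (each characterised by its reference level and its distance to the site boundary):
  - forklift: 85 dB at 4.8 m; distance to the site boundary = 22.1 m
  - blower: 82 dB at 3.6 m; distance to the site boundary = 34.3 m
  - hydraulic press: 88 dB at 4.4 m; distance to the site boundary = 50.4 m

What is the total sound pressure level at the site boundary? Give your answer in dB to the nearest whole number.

Apply inverse-square spreading to bring every level to the receiver, then sum 10^(L/10).
forklift: 85 − 20·log₁₀(22.1/4.8) = 85 − 13.26 = 71.74 dB.
blower: 82 − 20·log₁₀(34.3/3.6) = 82 − 19.58 = 62.42 dB.
hydraulic press: 88 − 20·log₁₀(50.4/4.4) = 88 − 21.18 = 66.82 dB.
Σ 10^(L/10) = 2.147e+07 → L_total = 10·log₁₀(2.147e+07) = 73.32 dB.

73 dB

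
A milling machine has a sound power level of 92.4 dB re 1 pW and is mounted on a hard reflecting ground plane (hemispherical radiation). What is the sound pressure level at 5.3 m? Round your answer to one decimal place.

Free-field hemispherical radiation: L_p = L_w − 10·log₁₀(2π·r²), r = 5.3 m.
2π·r² = 176.5 m², 10·log₁₀ of that is 22.467 dB.
L_p = 92.4 − 22.467 = 69.93 dB.

69.9 dB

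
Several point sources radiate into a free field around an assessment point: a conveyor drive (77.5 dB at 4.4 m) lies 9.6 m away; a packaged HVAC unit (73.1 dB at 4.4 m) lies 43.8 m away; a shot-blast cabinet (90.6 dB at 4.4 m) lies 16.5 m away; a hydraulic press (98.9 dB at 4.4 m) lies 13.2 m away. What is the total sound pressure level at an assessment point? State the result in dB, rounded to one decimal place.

Propagate each source to the receiver with L = L_ref − 20·log₁₀(r/r_ref), then add intensities.
conveyor drive: 77.5 − 20·log₁₀(9.6/4.4) = 77.5 − 6.78 = 70.72 dB.
packaged HVAC unit: 73.1 − 20·log₁₀(43.8/4.4) = 73.1 − 19.96 = 53.14 dB.
shot-blast cabinet: 90.6 − 20·log₁₀(16.5/4.4) = 90.6 − 11.48 = 79.12 dB.
hydraulic press: 98.9 − 20·log₁₀(13.2/4.4) = 98.9 − 9.54 = 89.36 dB.
Σ 10^(L/10) = 9.562e+08 → L_total = 10·log₁₀(9.562e+08) = 89.81 dB.

89.8 dB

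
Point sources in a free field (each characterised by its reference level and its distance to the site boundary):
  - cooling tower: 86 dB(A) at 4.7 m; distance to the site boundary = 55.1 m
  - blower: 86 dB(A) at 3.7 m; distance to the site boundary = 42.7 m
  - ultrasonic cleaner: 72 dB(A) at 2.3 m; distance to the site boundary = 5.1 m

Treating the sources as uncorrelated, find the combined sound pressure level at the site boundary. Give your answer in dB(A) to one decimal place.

69.6 dB(A)

First find each source's level at the receiver (point-source: −20·log₁₀(r/r_ref)), then combine on an intensity basis.
cooling tower: 86 − 20·log₁₀(55.1/4.7) = 86 − 21.38 = 64.62 dB(A).
blower: 86 − 20·log₁₀(42.7/3.7) = 86 − 21.24 = 64.76 dB(A).
ultrasonic cleaner: 72 − 20·log₁₀(5.1/2.3) = 72 − 6.92 = 65.08 dB(A).
Σ 10^(L/10) = 9.109e+06 → L_total = 10·log₁₀(9.109e+06) = 69.59 dB(A).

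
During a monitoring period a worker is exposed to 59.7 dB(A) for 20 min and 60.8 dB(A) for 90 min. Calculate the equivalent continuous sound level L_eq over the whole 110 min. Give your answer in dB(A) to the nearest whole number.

61 dB(A)

L_eq = 10·log₁₀[(1/T)·Σ tᵢ·10^(Lᵢ/10)] with T = 110 min.
Σ tᵢ·10^(Lᵢ/10) = 20·10^(59.7/10) + 90·10^(60.8/10) = 1.269e+08.
L_eq = 10·log₁₀(1.269e+08/110) = 60.62 dB(A).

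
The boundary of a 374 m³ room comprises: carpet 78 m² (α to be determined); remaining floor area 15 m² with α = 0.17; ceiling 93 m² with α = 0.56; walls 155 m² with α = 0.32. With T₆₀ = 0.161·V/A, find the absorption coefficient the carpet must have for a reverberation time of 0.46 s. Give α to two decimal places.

0.34

Required total absorption A = 0.161·374/0.46 = 130.90 m².
Absorption from the other surfaces = 15·0.17 + 93·0.56 + 155·0.32 = 104.23 m², so the carpet must supply 26.67 m² over 78 m².
α = 26.67/78 = 0.342.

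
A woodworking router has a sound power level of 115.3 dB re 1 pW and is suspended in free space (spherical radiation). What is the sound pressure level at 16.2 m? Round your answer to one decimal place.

The power spreads over a sphere of area 4π·r², so L_p = L_w − 10·log₁₀(4π·r²).
4π·r² = 3298 m², 10·log₁₀ of that is 35.182 dB.
L_p = 115.3 − 35.182 = 80.12 dB.

80.1 dB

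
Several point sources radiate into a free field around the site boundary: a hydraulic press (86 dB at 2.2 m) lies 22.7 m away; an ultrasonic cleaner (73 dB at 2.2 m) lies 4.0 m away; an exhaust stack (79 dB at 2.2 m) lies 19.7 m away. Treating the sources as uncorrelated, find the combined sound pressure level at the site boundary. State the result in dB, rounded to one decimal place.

Propagate each source to the receiver with L = L_ref − 20·log₁₀(r/r_ref), then add intensities.
hydraulic press: 86 − 20·log₁₀(22.7/2.2) = 86 − 20.27 = 65.73 dB.
ultrasonic cleaner: 73 − 20·log₁₀(4.0/2.2) = 73 − 5.19 = 67.81 dB.
exhaust stack: 79 − 20·log₁₀(19.7/2.2) = 79 − 19.04 = 59.96 dB.
Σ 10^(L/10) = 1.077e+07 → L_total = 10·log₁₀(1.077e+07) = 70.32 dB.

70.3 dB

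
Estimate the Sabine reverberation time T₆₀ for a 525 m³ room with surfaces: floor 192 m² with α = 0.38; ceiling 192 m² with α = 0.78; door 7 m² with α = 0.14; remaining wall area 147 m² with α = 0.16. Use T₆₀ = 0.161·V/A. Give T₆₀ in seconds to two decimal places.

0.34 s

A = Σ Sᵢαᵢ = 192·0.38 + 192·0.78 + 7·0.14 + 147·0.16 = 247.22 m².
T₆₀ = 0.161·V/A = 0.161·525/247.22 = 0.342 s.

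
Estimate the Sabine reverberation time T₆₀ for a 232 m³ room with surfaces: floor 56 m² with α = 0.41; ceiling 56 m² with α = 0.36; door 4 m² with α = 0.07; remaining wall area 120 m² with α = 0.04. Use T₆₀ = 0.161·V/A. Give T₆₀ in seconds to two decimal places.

0.77 s

Summing Sᵢαᵢ: 56·0.41 + 56·0.36 + 4·0.07 + 120·0.04 = 48.20 m².
T₆₀ = 0.161·V/A = 0.161·232/48.20 = 0.775 s.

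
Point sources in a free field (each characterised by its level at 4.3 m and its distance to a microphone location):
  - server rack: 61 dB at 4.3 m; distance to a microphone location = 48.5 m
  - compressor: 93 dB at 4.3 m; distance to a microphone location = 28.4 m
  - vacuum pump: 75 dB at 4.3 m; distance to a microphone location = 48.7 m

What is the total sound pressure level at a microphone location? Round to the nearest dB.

77 dB

Apply inverse-square spreading to bring every level to the receiver, then sum 10^(L/10).
server rack: 61 − 20·log₁₀(48.5/4.3) = 61 − 21.05 = 39.95 dB.
compressor: 93 − 20·log₁₀(28.4/4.3) = 93 − 16.40 = 76.60 dB.
vacuum pump: 75 − 20·log₁₀(48.7/4.3) = 75 − 21.08 = 53.92 dB.
Σ 10^(L/10) = 4.600e+07 → L_total = 10·log₁₀(4.600e+07) = 76.63 dB.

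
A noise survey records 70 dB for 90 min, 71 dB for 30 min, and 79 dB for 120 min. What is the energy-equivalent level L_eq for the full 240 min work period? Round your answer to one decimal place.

Weight each interval's intensity by its duration and average over T = 240 min:
Σ tᵢ·10^(Lᵢ/10) = 90·10^(70/10) + 30·10^(71/10) + 120·10^(79/10) = 1.081e+10.
L_eq = 10·log₁₀(1.081e+10/240) = 76.54 dB.

76.5 dB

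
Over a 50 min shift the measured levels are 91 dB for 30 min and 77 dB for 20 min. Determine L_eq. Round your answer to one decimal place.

88.9 dB

L_eq = 10·log₁₀[(1/T)·Σ tᵢ·10^(Lᵢ/10)] with T = 50 min.
Σ tᵢ·10^(Lᵢ/10) = 30·10^(91/10) + 20·10^(77/10) = 3.877e+10.
L_eq = 10·log₁₀(3.877e+10/50) = 88.90 dB.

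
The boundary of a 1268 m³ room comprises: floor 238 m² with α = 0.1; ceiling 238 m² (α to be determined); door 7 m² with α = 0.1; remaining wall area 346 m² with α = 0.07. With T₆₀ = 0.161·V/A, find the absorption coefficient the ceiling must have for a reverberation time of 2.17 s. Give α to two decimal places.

From T₆₀ = 0.161·V/A, the target T₆₀ = 2.17 s needs A = 0.161·1268/2.17 = 94.08 m².
Absorption from the other surfaces = 238·0.1 + 7·0.1 + 346·0.07 = 48.72 m², so the ceiling must supply 45.36 m² over 238 m².
α = 45.36/238 = 0.191.

0.19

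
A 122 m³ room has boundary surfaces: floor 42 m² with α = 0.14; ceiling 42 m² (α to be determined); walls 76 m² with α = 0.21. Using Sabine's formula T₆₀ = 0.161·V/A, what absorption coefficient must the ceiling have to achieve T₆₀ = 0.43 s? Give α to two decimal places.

0.57

A = 0.161·V/T₆₀ = 0.161·122/0.43 = 45.68 m² sabins.
Absorption from the other surfaces = 42·0.14 + 76·0.21 = 21.84 m², so the ceiling must supply 23.84 m² over 42 m².
α = 23.84/42 = 0.568.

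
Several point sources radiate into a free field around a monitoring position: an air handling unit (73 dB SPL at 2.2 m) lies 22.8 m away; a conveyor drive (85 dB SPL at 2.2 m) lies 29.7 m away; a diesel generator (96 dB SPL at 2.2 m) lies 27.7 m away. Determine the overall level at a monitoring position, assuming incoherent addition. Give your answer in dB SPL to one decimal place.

74.3 dB SPL

First find each source's level at the receiver (point-source: −20·log₁₀(r/r_ref)), then combine on an intensity basis.
air handling unit: 73 − 20·log₁₀(22.8/2.2) = 73 − 20.31 = 52.69 dB SPL.
conveyor drive: 85 − 20·log₁₀(29.7/2.2) = 85 − 22.61 = 62.39 dB SPL.
diesel generator: 96 − 20·log₁₀(27.7/2.2) = 96 − 22.00 = 74.00 dB SPL.
Σ 10^(L/10) = 2.703e+07 → L_total = 10·log₁₀(2.703e+07) = 74.32 dB SPL.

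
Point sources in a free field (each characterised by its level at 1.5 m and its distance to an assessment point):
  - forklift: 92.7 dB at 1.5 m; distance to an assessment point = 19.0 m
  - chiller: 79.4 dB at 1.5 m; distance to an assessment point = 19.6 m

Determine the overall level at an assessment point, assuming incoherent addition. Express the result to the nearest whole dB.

71 dB

First find each source's level at the receiver (point-source: −20·log₁₀(r/r_ref)), then combine on an intensity basis.
forklift: 92.7 − 20·log₁₀(19.0/1.5) = 92.7 − 22.05 = 70.65 dB.
chiller: 79.4 − 20·log₁₀(19.6/1.5) = 79.4 − 22.32 = 57.08 dB.
Σ 10^(L/10) = 1.212e+07 → L_total = 10·log₁₀(1.212e+07) = 70.83 dB.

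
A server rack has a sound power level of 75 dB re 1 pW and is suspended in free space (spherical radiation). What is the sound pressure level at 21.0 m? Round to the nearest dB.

Free-field spherical radiation: L_p = L_w − 10·log₁₀(4π·r²), r = 21.0 m.
4π·r² = 5542 m², 10·log₁₀ of that is 37.436 dB.
L_p = 75 − 37.436 = 37.56 dB.

38 dB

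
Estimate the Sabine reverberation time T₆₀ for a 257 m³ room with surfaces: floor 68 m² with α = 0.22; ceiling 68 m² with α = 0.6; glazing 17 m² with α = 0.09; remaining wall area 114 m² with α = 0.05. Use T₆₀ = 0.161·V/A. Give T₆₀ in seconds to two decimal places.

A = Σ Sᵢαᵢ = 68·0.22 + 68·0.6 + 17·0.09 + 114·0.05 = 62.99 m².
T₆₀ = 0.161·V/A = 0.161·257/62.99 = 0.657 s.

0.66 s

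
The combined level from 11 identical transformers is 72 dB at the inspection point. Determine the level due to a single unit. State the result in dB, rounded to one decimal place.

Dividing the total intensity by 11 lowers the level by 10·log₁₀ 11 = 10.414 dB: L₁ = 72 − 10.414.

61.6 dB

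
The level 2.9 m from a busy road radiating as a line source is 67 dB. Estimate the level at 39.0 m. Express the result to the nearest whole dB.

Line-source attenuation: ΔL = 10·log₁₀(r₂/r₁) = 10·log₁₀(39.0/2.9) = 11.287 dB.
L₂ = 67 − 10·log₁₀(39.0/2.9) = 67 − 11.287 = 55.71 dB.

56 dB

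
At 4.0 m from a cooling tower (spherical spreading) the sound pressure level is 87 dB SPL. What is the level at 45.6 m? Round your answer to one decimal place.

65.9 dB SPL

Spherical spreading from a point source gives a 20·log₁₀(r₂/r₁) drop.
L₂ = 87 − 20·log₁₀(45.6/4.0) = 87 − 21.138 = 65.86 dB SPL.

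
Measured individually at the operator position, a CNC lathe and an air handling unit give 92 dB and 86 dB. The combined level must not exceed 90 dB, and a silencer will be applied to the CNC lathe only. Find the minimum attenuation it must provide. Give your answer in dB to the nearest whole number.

4 dB

The untreated sources together contribute 10^(86/10) = 3.981e+08, i.e. 86.00 dB.
The limit corresponds to 10^(90/10) = 1.000e+09; subtracting the fixed part leaves 6.019e+08 for the CNC lathe, i.e. 87.80 dB.
So the CNC lathe must be reduced from 92 to 87.80 dB: IL = 4.20 dB.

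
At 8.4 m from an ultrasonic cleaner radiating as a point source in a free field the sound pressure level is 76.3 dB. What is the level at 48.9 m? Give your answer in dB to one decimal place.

Point-source attenuation: ΔL = 20·log₁₀(r₂/r₁) = 20·log₁₀(48.9/8.4) = 15.301 dB.
L₂ = 76.3 − 20·log₁₀(48.9/8.4) = 76.3 − 15.301 = 61.00 dB.

61.0 dB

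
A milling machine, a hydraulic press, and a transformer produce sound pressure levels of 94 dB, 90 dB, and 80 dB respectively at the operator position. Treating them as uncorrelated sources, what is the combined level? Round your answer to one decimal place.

Incoherent sources combine by intensity addition: L_total = 10·log₁₀(Σ 10^(L_i/10)).
Σ 10^(L/10) = 10^(94/10) + 10^(90/10) + 10^(80/10) = 3.612e+09.
L_total = 10·log₁₀(3.612e+09) = 95.58 dB.

95.6 dB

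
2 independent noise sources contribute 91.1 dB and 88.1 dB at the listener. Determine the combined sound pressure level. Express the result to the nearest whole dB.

Incoherent sources combine by intensity addition: L_total = 10·log₁₀(Σ 10^(L_i/10)).
Σ 10^(L/10) = 10^(91.1/10) + 10^(88.1/10) = 1.934e+09.
L_total = 10·log₁₀(1.934e+09) = 92.86 dB.

93 dB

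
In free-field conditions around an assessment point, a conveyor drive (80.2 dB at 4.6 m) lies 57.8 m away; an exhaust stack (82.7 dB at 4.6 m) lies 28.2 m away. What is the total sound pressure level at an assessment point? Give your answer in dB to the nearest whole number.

Apply inverse-square spreading to bring every level to the receiver, then sum 10^(L/10).
conveyor drive: 80.2 − 20·log₁₀(57.8/4.6) = 80.2 − 21.98 = 58.22 dB.
exhaust stack: 82.7 − 20·log₁₀(28.2/4.6) = 82.7 − 15.75 = 66.95 dB.
Σ 10^(L/10) = 5.618e+06 → L_total = 10·log₁₀(5.618e+06) = 67.50 dB.

67 dB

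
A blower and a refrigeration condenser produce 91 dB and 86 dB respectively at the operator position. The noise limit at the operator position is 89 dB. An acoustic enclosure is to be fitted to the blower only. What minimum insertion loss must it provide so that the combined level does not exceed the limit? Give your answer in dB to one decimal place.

5.0 dB

The untreated sources together contribute 10^(86/10) = 3.981e+08, i.e. 86.00 dB.
To meet 89 dB overall, the treated blower may contribute at most 10^(89/10) − 3.981e+08 = 3.962e+08, i.e. 85.98 dB.
Required insertion loss = 91 − 85.98 = 5.02 dB.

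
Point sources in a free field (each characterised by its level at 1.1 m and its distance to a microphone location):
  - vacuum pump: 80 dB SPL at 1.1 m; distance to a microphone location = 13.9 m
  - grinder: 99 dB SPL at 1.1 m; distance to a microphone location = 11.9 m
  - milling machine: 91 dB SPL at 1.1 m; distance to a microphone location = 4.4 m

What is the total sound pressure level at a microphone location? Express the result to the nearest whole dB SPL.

Propagate each source to the receiver with L = L_ref − 20·log₁₀(r/r_ref), then add intensities.
vacuum pump: 80 − 20·log₁₀(13.9/1.1) = 80 − 22.03 = 57.97 dB SPL.
grinder: 99 − 20·log₁₀(11.9/1.1) = 99 − 20.68 = 78.32 dB SPL.
milling machine: 91 − 20·log₁₀(4.4/1.1) = 91 − 12.04 = 78.96 dB SPL.
Σ 10^(L/10) = 1.472e+08 → L_total = 10·log₁₀(1.472e+08) = 81.68 dB SPL.

82 dB SPL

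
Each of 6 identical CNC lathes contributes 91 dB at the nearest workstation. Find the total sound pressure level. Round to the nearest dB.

99 dB

N identical incoherent sources raise the level by 10·log₁₀ N.
L_total = 91 + 10·log₁₀(6) = 91 + 7.782 = 98.78 dB.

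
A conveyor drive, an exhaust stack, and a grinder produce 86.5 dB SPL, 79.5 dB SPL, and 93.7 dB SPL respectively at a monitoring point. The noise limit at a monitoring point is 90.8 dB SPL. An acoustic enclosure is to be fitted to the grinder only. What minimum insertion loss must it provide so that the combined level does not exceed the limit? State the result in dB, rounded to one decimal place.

5.5 dB

Everything except the grinder sums to 10^(86.5/10) + 10^(79.5/10) = 5.358e+08 in linear terms, 87.29 dB SPL.
The limit corresponds to 10^(90.8/10) = 1.202e+09; subtracting the fixed part leaves 6.665e+08 for the grinder, i.e. 88.24 dB SPL.
Required insertion loss = 93.7 − 88.24 = 5.46 dB.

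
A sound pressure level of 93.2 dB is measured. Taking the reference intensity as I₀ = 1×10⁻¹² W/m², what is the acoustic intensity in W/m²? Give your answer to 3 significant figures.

0.00209 W/m²

I/I₀ = 10^(93.2/10) = 2.089e+09, so I = 2.089e+09 × 10⁻¹² W/m².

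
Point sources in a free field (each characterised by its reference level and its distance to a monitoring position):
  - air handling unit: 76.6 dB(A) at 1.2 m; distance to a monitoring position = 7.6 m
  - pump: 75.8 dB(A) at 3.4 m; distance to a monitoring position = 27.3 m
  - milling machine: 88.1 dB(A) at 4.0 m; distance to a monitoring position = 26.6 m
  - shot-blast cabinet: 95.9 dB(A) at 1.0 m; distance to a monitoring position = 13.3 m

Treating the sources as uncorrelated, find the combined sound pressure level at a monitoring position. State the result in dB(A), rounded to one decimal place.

Apply inverse-square spreading to bring every level to the receiver, then sum 10^(L/10).
air handling unit: 76.6 − 20·log₁₀(7.6/1.2) = 76.6 − 16.03 = 60.57 dB(A).
pump: 75.8 − 20·log₁₀(27.3/3.4) = 75.8 − 18.09 = 57.71 dB(A).
milling machine: 88.1 − 20·log₁₀(26.6/4.0) = 88.1 − 16.46 = 71.64 dB(A).
shot-blast cabinet: 95.9 − 20·log₁₀(13.3/1.0) = 95.9 − 22.48 = 73.42 dB(A).
Σ 10^(L/10) = 3.832e+07 → L_total = 10·log₁₀(3.832e+07) = 75.83 dB(A).

75.8 dB(A)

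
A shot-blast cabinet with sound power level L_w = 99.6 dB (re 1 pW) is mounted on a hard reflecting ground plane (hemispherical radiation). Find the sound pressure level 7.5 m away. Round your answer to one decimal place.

The power spreads over a hemisphere of area 2π·r², so L_p = L_w − 10·log₁₀(2π·r²).
2π·r² = 353.4 m², 10·log₁₀ of that is 25.483 dB.
L_p = 99.6 − 25.483 = 74.12 dB.

74.1 dB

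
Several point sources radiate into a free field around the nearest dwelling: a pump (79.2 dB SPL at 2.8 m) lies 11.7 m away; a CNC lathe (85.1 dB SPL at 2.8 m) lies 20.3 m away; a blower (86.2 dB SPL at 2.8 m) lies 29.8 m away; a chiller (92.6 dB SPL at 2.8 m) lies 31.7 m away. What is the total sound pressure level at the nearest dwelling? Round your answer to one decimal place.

74.6 dB SPL

Apply inverse-square spreading to bring every level to the receiver, then sum 10^(L/10).
pump: 79.2 − 20·log₁₀(11.7/2.8) = 79.2 − 12.42 = 66.78 dB SPL.
CNC lathe: 85.1 − 20·log₁₀(20.3/2.8) = 85.1 − 17.21 = 67.89 dB SPL.
blower: 86.2 − 20·log₁₀(29.8/2.8) = 86.2 − 20.54 = 65.66 dB SPL.
chiller: 92.6 − 20·log₁₀(31.7/2.8) = 92.6 − 21.08 = 71.52 dB SPL.
Σ 10^(L/10) = 2.880e+07 → L_total = 10·log₁₀(2.880e+07) = 74.59 dB SPL.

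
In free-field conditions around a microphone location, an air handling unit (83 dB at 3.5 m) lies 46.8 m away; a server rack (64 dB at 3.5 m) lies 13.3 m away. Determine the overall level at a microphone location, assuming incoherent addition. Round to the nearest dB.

61 dB

Apply inverse-square spreading to bring every level to the receiver, then sum 10^(L/10).
air handling unit: 83 − 20·log₁₀(46.8/3.5) = 83 − 22.52 = 60.48 dB.
server rack: 64 − 20·log₁₀(13.3/3.5) = 64 − 11.60 = 52.40 dB.
Σ 10^(L/10) = 1.290e+06 → L_total = 10·log₁₀(1.290e+06) = 61.11 dB.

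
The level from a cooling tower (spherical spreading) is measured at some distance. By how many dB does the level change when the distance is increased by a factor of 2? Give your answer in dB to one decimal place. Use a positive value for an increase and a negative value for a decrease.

With spherical spreading the level changes by −20·log₁₀(r₂/r₁).
ΔL = −20·log₁₀(2) = -6.02 dB.

-6.0 dB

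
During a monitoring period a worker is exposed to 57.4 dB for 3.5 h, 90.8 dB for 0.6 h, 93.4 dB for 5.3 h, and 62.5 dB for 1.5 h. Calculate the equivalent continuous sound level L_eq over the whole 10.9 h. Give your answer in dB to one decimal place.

The energy average is taken in the linear domain: L_eq = 10·log₁₀[(Σ tᵢ·10^(Lᵢ/10))/T], T = 10.9 h.
Σ tᵢ·10^(Lᵢ/10) = 3.5·10^(57.4/10) + 0.6·10^(90.8/10) + 5.3·10^(93.4/10) + 1.5·10^(62.5/10) = 1.232e+10.
L_eq = 10·log₁₀(1.232e+10/10.9) = 90.53 dB.

90.5 dB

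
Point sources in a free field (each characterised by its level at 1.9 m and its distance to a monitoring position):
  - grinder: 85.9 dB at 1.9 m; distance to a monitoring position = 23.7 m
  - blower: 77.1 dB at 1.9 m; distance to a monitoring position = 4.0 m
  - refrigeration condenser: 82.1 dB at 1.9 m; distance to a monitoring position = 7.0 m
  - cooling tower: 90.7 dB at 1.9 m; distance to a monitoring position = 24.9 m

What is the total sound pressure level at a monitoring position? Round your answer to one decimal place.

Propagate each source to the receiver with L = L_ref − 20·log₁₀(r/r_ref), then add intensities.
grinder: 85.9 − 20·log₁₀(23.7/1.9) = 85.9 − 21.92 = 63.98 dB.
blower: 77.1 − 20·log₁₀(4.0/1.9) = 77.1 − 6.47 = 70.63 dB.
refrigeration condenser: 82.1 − 20·log₁₀(7.0/1.9) = 82.1 − 11.33 = 70.77 dB.
cooling tower: 90.7 − 20·log₁₀(24.9/1.9) = 90.7 − 22.35 = 68.35 dB.
Σ 10^(L/10) = 3.286e+07 → L_total = 10·log₁₀(3.286e+07) = 75.17 dB.

75.2 dB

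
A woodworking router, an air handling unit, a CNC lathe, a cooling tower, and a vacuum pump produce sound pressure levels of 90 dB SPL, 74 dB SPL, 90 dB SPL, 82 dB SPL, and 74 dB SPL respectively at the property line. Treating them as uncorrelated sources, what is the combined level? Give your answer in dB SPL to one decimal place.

Incoherent sources combine by intensity addition: L_total = 10·log₁₀(Σ 10^(L_i/10)).
Σ 10^(L/10) = 10^(90/10) + 10^(74/10) + 10^(90/10) + 10^(82/10) + 10^(74/10) = 2.209e+09.
L_total = 10·log₁₀(2.209e+09) = 93.44 dB SPL.

93.4 dB SPL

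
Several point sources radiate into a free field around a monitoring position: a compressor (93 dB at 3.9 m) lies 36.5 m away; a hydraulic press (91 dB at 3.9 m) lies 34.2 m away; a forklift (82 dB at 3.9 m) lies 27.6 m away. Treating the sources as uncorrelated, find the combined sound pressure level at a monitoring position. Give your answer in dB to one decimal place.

76.3 dB

Apply inverse-square spreading to bring every level to the receiver, then sum 10^(L/10).
compressor: 93 − 20·log₁₀(36.5/3.9) = 93 − 19.42 = 73.58 dB.
hydraulic press: 91 − 20·log₁₀(34.2/3.9) = 91 − 18.86 = 72.14 dB.
forklift: 82 − 20·log₁₀(27.6/3.9) = 82 − 17.00 = 65.00 dB.
Σ 10^(L/10) = 4.232e+07 → L_total = 10·log₁₀(4.232e+07) = 76.26 dB.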